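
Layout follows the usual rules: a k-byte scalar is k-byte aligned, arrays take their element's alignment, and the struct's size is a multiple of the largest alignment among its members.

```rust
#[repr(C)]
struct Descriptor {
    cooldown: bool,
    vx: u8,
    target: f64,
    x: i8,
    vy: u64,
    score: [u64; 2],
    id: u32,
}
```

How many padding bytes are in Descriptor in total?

17

0..1  cooldown  (1B, 1-aligned)
1..2  vx  (1B, 1-aligned)
2..8  -- padding (6B)
8..16  target  (8B, 8-aligned)
16..17  x  (1B, 1-aligned)
17..24  -- padding (7B)
24..32  vy  (8B, 8-aligned)
32..48  score  (16B, 8-aligned)
48..52  id  (4B, 4-aligned)
52..56  -- tail padding (4B)
sizeof = 56, alignof = 8
data bytes 39, size 56 → padding 17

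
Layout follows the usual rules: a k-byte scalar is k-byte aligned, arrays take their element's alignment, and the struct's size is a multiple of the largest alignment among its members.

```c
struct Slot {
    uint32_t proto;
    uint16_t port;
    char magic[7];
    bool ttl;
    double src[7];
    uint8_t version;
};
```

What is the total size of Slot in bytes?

80 bytes

0..4  proto  (4B, 4-aligned)
4..6  port  (2B, 2-aligned)
6..13  magic  (7B, 1-aligned)
13..14  ttl  (1B, 1-aligned)
14..16  -- padding (2B)
16..72  src  (56B, 8-aligned)
72..73  version  (1B, 1-aligned)
73..80  -- tail padding (7B)
sizeof = 80, alignof = 8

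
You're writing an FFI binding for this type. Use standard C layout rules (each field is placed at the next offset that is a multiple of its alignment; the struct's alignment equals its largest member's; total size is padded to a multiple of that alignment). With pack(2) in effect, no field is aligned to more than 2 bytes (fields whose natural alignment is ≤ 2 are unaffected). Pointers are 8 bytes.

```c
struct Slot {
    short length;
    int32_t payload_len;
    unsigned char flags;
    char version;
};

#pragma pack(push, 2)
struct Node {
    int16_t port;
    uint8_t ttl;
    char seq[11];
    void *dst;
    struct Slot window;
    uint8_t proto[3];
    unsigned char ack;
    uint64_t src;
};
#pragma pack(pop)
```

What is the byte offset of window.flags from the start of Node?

Slot: 0..2  length  (2B, 2-aligned); 2..4  -- padding (2B); 4..8  payload_len  (4B, 4-aligned); 8..9  flags  (1B, 1-aligned); 9..10  version  (1B, 1-aligned); 10..12  -- tail padding (2B); sizeof = 12, alignof = 4
0..2  port  (2B, 2-aligned)
2..3  ttl  (1B, 1-aligned)
3..14  seq  (11B, 1-aligned)
14..22  dst  (8B, 2-aligned)
22..34  window  (12B, 2-aligned)
within Slot: flags at 8
22 + 8 = 30

30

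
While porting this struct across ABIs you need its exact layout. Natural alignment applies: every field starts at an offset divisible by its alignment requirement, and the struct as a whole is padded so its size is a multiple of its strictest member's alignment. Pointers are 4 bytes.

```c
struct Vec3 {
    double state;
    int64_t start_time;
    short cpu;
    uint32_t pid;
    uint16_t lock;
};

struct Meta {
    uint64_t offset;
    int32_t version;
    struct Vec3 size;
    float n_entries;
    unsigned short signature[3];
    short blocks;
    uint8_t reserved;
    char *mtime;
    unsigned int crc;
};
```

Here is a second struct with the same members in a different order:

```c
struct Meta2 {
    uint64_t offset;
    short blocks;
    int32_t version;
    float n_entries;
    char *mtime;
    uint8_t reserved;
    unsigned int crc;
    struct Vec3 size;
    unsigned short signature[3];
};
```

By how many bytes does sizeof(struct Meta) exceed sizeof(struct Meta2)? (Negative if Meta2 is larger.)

Vec3: state at 0 (size 8, align 8) → ends 8; start_time at 8 (size 8, align 8) → ends 16; cpu at 16 (size 2, align 2) → ends 18; pad 2 to align 4 for pid; pid at 20 (size 4, align 4) → ends 24; lock at 24 (size 2, align 2) → ends 26; tail pad 6 to reach multiple of 8; total 32 bytes, alignment 8
offset at 0 (size 8, align 8) → ends 8
version at 8 (size 4, align 4) → ends 12
pad 4 to align 8 for size
size at 16 (size 32, align 8) → ends 48
n_entries at 48 (size 4, align 4) → ends 52
signature at 52 (size 6, align 2) → ends 58
blocks at 58 (size 2, align 2) → ends 60
reserved at 60 (size 1, align 1) → ends 61
pad 3 to align 4 for mtime
mtime at 64 (size 4, align 4) → ends 68
crc at 68 (size 4, align 4) → ends 72
total 72 bytes, alignment 8
— Meta2 —
offset at 0 (size 8, align 8) → ends 8
blocks at 8 (size 2, align 2) → ends 10
pad 2 to align 4 for version
version at 12 (size 4, align 4) → ends 16
n_entries at 16 (size 4, align 4) → ends 20
mtime at 20 (size 4, align 4) → ends 24
reserved at 24 (size 1, align 1) → ends 25
pad 3 to align 4 for crc
crc at 28 (size 4, align 4) → ends 32
size at 32 (size 32, align 8) → ends 64
signature at 64 (size 6, align 2) → ends 70
tail pad 2 to reach multiple of 8
total 72 bytes, alignment 8
72 − 72 = 0

0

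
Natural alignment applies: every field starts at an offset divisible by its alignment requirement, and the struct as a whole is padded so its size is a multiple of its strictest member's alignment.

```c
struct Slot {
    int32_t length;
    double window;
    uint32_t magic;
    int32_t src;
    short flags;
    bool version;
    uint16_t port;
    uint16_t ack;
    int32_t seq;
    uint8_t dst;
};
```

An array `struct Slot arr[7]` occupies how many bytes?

0..4  length  (4B, 4-aligned)
4..8  -- padding (4B)
8..16  window  (8B, 8-aligned)
16..20  magic  (4B, 4-aligned)
20..24  src  (4B, 4-aligned)
24..26  flags  (2B, 2-aligned)
26..27  version  (1B, 1-aligned)
27..28  -- padding (1B)
28..30  port  (2B, 2-aligned)
30..32  ack  (2B, 2-aligned)
32..36  seq  (4B, 4-aligned)
36..37  dst  (1B, 1-aligned)
37..40  -- tail padding (3B)
sizeof = 40, alignof = 8
array of 7: 7 × 40 = 280

280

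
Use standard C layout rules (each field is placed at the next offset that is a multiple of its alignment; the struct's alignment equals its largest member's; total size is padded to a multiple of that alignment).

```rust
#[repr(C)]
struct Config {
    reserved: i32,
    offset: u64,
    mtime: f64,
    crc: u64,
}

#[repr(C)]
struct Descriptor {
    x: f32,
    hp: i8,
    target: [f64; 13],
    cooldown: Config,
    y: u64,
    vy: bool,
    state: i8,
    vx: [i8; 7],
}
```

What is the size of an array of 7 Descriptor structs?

1176

Config: @0: reserved [4B, align 4] → 4; +4 pad (align 8); @8: offset [8B, align 8] → 16; @16: mtime [8B, align 8] → 24; @24: crc [8B, align 8] → 32; size 32, align 8
@0: x [4B, align 4] → 4
@4: hp [1B, align 1] → 5
+3 pad (align 8)
@8: target [104B, align 8] → 112
@112: cooldown [32B, align 8] → 144
@144: y [8B, align 8] → 152
@152: vy [1B, align 1] → 153
@153: state [1B, align 1] → 154
@154: vx [7B, align 1] → 161
+7 tail pad (align 8)
size 168, align 8
array of 7: 7 × 168 = 1176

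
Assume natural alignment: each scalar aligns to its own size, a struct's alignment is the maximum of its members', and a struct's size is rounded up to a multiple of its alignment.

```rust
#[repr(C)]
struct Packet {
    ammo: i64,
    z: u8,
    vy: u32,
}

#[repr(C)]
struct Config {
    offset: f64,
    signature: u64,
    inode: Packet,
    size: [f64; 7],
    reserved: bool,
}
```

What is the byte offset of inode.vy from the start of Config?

Packet: @0: ammo [8B, align 8] → 8; @8: z [1B, align 1] → 9; +3 pad (align 4); @12: vy [4B, align 4] → 16; size 16, align 8
@0: offset [8B, align 8] → 8
@8: signature [8B, align 8] → 16
@16: inode [16B, align 8] → 32
within Packet: vy at 12
16 + 12 = 28

28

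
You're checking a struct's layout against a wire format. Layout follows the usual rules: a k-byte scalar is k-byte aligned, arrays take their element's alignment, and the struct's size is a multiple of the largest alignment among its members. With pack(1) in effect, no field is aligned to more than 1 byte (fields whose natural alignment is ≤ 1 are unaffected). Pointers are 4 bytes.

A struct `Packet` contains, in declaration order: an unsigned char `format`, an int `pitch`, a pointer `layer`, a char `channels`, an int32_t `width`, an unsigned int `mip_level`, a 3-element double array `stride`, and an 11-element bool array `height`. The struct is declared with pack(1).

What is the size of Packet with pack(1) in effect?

format at 0 (size 1, align 1) → ends 1
pitch at 1 (size 4, align 1) → ends 5
layer at 5 (size 4, align 1) → ends 9
channels at 9 (size 1, align 1) → ends 10
width at 10 (size 4, align 1) → ends 14
mip_level at 14 (size 4, align 1) → ends 18
stride at 18 (size 24, align 1) → ends 42
height at 42 (size 11, align 1) → ends 53
total 53 bytes, alignment 1

53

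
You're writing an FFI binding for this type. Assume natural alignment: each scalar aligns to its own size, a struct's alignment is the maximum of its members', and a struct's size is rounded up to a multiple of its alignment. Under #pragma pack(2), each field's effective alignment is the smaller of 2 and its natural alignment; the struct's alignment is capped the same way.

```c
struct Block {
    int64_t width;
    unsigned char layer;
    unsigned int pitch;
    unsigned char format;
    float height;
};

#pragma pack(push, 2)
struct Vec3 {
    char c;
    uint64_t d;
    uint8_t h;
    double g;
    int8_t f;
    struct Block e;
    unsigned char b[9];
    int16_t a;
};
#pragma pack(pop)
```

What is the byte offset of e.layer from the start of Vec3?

Block: @0: width [8B, align 8] → 8; @8: layer [1B, align 1] → 9; +3 pad (align 4); @12: pitch [4B, align 4] → 16; @16: format [1B, align 1] → 17; +3 pad (align 4); @20: height [4B, align 4] → 24; size 24, align 8
@0: c [1B, align 1] → 1
+1 pad (align 2)
@2: d [8B, align 2] → 10
@10: h [1B, align 1] → 11
+1 pad (align 2)
@12: g [8B, align 2] → 20
@20: f [1B, align 1] → 21
+1 pad (align 2)
@22: e [24B, align 2] → 46
within Block: layer at 8
22 + 8 = 30

30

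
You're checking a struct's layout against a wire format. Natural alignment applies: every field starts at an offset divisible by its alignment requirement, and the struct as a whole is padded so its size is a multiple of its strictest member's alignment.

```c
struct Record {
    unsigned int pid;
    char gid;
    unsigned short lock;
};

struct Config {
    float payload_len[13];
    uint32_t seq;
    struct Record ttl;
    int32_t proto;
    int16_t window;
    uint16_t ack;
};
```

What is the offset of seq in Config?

52

Record: 0..4  pid  (4B, 4-aligned); 4..5  gid  (1B, 1-aligned); 5..6  -- padding (1B); 6..8  lock  (2B, 2-aligned); sizeof = 8, alignof = 4
0..52  payload_len  (52B, 4-aligned)
52..56  seq  (4B, 4-aligned)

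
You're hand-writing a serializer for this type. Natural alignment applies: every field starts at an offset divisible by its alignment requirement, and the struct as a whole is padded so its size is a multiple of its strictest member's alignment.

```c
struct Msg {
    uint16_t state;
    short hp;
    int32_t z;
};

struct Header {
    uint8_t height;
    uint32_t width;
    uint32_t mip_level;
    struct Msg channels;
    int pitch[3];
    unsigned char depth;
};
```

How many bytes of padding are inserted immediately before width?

3

Msg: state at 0 (size 2, align 2) → ends 2; hp at 2 (size 2, align 2) → ends 4; z at 4 (size 4, align 4) → ends 8; total 8 bytes, alignment 4
height at 0 (size 1, align 1) → ends 1
pad 3 to align 4 for width
width at 4 (size 4, align 4) → ends 8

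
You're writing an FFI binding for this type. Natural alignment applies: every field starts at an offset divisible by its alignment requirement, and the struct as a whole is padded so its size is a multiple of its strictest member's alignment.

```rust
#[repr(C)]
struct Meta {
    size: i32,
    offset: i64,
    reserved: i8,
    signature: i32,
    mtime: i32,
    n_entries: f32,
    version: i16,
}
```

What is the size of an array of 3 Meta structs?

0..4  size  (4B, 4-aligned)
4..8  -- padding (4B)
8..16  offset  (8B, 8-aligned)
16..17  reserved  (1B, 1-aligned)
17..20  -- padding (3B)
20..24  signature  (4B, 4-aligned)
24..28  mtime  (4B, 4-aligned)
28..32  n_entries  (4B, 4-aligned)
32..34  version  (2B, 2-aligned)
34..40  -- tail padding (6B)
sizeof = 40, alignof = 8
array of 3: 3 × 40 = 120

120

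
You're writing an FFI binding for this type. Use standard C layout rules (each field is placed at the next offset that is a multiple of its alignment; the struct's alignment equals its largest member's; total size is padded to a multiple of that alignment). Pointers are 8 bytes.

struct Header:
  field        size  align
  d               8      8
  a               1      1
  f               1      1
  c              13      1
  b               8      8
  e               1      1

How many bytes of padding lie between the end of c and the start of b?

0..8  d  (8B, 8-aligned)
8..9  a  (1B, 1-aligned)
9..10  f  (1B, 1-aligned)
10..23  c  (13B, 1-aligned)
23..24  -- padding (1B)
24..32  b  (8B, 8-aligned)

1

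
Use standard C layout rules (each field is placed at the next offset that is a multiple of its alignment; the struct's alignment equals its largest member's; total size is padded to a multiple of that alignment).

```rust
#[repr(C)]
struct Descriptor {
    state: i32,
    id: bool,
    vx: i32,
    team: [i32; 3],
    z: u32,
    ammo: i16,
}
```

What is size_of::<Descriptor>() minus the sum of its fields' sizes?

@0: state [4B, align 4] → 4
@4: id [1B, align 1] → 5
+3 pad (align 4)
@8: vx [4B, align 4] → 12
@12: team [12B, align 4] → 24
@24: z [4B, align 4] → 28
@28: ammo [2B, align 2] → 30
+2 tail pad (align 4)
size 32, align 4
data bytes 27, size 32 → padding 5

5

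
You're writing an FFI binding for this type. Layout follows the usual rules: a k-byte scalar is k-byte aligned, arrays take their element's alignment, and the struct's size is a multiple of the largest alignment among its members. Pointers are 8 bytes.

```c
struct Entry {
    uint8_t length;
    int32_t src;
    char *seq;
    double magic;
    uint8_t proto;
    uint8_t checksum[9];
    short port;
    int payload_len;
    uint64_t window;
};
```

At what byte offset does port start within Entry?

34

0..1  length  (1B, 1-aligned)
1..4  -- padding (3B)
4..8  src  (4B, 4-aligned)
8..16  seq  (8B, 8-aligned)
16..24  magic  (8B, 8-aligned)
24..25  proto  (1B, 1-aligned)
25..34  checksum  (9B, 1-aligned)
34..36  port  (2B, 2-aligned)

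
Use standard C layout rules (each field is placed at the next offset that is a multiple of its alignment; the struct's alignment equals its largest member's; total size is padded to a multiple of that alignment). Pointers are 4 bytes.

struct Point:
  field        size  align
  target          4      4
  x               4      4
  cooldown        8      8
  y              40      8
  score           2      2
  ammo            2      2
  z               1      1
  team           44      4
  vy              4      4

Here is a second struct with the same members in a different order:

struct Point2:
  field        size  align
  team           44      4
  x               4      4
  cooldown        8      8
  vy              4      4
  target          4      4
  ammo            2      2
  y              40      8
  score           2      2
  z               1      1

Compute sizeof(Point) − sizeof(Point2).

target at 0 (size 4, align 4) → ends 4
x at 4 (size 4, align 4) → ends 8
cooldown at 8 (size 8, align 8) → ends 16
y at 16 (size 40, align 8) → ends 56
score at 56 (size 2, align 2) → ends 58
ammo at 58 (size 2, align 2) → ends 60
z at 60 (size 1, align 1) → ends 61
pad 3 to align 4 for team
team at 64 (size 44, align 4) → ends 108
vy at 108 (size 4, align 4) → ends 112
total 112 bytes, alignment 8
— Point2 —
team at 0 (size 44, align 4) → ends 44
x at 44 (size 4, align 4) → ends 48
cooldown at 48 (size 8, align 8) → ends 56
vy at 56 (size 4, align 4) → ends 60
target at 60 (size 4, align 4) → ends 64
ammo at 64 (size 2, align 2) → ends 66
pad 6 to align 8 for y
y at 72 (size 40, align 8) → ends 112
score at 112 (size 2, align 2) → ends 114
z at 114 (size 1, align 1) → ends 115
tail pad 5 to reach multiple of 8
total 120 bytes, alignment 8
112 − 120 = -8

-8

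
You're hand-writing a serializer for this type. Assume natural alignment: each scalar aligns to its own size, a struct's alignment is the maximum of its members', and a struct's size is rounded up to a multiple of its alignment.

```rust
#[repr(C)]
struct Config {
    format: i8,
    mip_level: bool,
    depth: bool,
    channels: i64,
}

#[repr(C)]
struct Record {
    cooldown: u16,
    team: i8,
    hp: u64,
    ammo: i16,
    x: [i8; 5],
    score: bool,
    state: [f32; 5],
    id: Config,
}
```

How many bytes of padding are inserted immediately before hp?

Config: @0: format [1B, align 1] → 1; @1: mip_level [1B, align 1] → 2; @2: depth [1B, align 1] → 3; +5 pad (align 8); @8: channels [8B, align 8] → 16; size 16, align 8
@0: cooldown [2B, align 2] → 2
@2: team [1B, align 1] → 3
+5 pad (align 8)
@8: hp [8B, align 8] → 16

5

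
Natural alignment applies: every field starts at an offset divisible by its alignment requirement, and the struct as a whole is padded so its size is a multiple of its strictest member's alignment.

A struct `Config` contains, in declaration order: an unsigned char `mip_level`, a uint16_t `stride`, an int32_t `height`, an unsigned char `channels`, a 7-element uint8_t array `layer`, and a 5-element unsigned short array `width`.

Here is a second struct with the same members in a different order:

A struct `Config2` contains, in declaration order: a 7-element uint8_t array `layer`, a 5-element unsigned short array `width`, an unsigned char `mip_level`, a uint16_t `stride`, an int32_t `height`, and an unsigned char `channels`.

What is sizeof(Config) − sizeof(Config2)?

0..1  mip_level  (1B, 1-aligned)
1..2  -- padding (1B)
2..4  stride  (2B, 2-aligned)
4..8  height  (4B, 4-aligned)
8..9  channels  (1B, 1-aligned)
9..16  layer  (7B, 1-aligned)
16..26  width  (10B, 2-aligned)
26..28  -- tail padding (2B)
sizeof = 28, alignof = 4
— Config2 —
0..7  layer  (7B, 1-aligned)
7..8  -- padding (1B)
8..18  width  (10B, 2-aligned)
18..19  mip_level  (1B, 1-aligned)
19..20  -- padding (1B)
20..22  stride  (2B, 2-aligned)
22..24  -- padding (2B)
24..28  height  (4B, 4-aligned)
28..29  channels  (1B, 1-aligned)
29..32  -- tail padding (3B)
sizeof = 32, alignof = 4
28 − 32 = -4

-4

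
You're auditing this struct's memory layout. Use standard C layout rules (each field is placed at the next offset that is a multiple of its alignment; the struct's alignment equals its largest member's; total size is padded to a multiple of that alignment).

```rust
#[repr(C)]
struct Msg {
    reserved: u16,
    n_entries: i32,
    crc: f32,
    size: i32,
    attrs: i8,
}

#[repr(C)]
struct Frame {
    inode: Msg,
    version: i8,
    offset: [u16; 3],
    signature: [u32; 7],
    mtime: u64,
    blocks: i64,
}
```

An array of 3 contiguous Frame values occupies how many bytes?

Msg: 0..2  reserved  (2B, 2-aligned); 2..4  -- padding (2B); 4..8  n_entries  (4B, 4-aligned); 8..12  crc  (4B, 4-aligned); 12..16  size  (4B, 4-aligned); 16..17  attrs  (1B, 1-aligned); 17..20  -- tail padding (3B); sizeof = 20, alignof = 4
0..20  inode  (20B, 4-aligned)
20..21  version  (1B, 1-aligned)
21..22  -- padding (1B)
22..28  offset  (6B, 2-aligned)
28..56  signature  (28B, 4-aligned)
56..64  mtime  (8B, 8-aligned)
64..72  blocks  (8B, 8-aligned)
sizeof = 72, alignof = 8
array of 3: 3 × 72 = 216

216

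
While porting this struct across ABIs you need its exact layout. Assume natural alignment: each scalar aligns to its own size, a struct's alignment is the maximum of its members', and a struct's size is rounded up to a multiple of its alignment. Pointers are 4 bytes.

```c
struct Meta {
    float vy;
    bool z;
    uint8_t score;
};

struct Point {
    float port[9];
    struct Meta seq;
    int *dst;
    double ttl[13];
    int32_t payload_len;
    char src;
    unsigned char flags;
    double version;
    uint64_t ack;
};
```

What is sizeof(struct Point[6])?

Meta: @0: vy [4B, align 4] → 4; @4: z [1B, align 1] → 5; @5: score [1B, align 1] → 6; +2 tail pad (align 4); size 8, align 4
@0: port [36B, align 4] → 36
@36: seq [8B, align 4] → 44
@44: dst [4B, align 4] → 48
@48: ttl [104B, align 8] → 152
@152: payload_len [4B, align 4] → 156
@156: src [1B, align 1] → 157
@157: flags [1B, align 1] → 158
+2 pad (align 8)
@160: version [8B, align 8] → 168
@168: ack [8B, align 8] → 176
size 176, align 8
array of 6: 6 × 176 = 1056

1056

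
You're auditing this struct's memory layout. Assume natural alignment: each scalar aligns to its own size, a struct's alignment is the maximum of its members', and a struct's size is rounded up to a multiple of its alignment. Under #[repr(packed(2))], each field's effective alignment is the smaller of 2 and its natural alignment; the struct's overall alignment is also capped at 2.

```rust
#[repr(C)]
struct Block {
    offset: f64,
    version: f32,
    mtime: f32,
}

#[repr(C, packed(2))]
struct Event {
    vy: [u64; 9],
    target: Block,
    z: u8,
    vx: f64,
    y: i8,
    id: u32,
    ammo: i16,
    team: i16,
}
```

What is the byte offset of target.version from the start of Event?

Block: 0..8  offset  (8B, 8-aligned); 8..12  version  (4B, 4-aligned); 12..16  mtime  (4B, 4-aligned); sizeof = 16, alignof = 8
0..72  vy  (72B, 2-aligned)
72..88  target  (16B, 2-aligned)
within Block: version at 8
72 + 8 = 80

80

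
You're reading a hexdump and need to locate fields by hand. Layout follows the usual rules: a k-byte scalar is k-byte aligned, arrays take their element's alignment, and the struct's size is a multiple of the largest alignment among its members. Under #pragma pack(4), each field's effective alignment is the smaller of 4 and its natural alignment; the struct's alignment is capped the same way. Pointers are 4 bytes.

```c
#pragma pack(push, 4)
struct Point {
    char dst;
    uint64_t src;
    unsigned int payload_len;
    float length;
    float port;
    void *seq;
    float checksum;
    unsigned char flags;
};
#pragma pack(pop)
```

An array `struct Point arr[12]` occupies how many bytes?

dst at 0 (size 1, align 1) → ends 1
pad 3 to align 4 for src
src at 4 (size 8, align 4) → ends 12
payload_len at 12 (size 4, align 4) → ends 16
length at 16 (size 4, align 4) → ends 20
port at 20 (size 4, align 4) → ends 24
seq at 24 (size 4, align 4) → ends 28
checksum at 28 (size 4, align 4) → ends 32
flags at 32 (size 1, align 1) → ends 33
tail pad 3 to reach multiple of 4
total 36 bytes, alignment 4
array of 12: 12 × 36 = 432

432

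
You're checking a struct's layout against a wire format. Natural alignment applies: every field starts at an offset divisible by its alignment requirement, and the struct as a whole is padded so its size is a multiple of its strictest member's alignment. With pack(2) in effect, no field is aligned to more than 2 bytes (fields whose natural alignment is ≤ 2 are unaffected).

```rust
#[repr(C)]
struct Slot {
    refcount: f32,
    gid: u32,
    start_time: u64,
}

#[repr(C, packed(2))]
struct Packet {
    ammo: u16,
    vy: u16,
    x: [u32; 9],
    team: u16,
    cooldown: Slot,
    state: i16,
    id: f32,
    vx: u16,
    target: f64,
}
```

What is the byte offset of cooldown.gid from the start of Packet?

Slot: @0: refcount [4B, align 4] → 4; @4: gid [4B, align 4] → 8; @8: start_time [8B, align 8] → 16; size 16, align 8
@0: ammo [2B, align 2] → 2
@2: vy [2B, align 2] → 4
@4: x [36B, align 2] → 40
@40: team [2B, align 2] → 42
@42: cooldown [16B, align 2] → 58
within Slot: gid at 4
42 + 4 = 46

46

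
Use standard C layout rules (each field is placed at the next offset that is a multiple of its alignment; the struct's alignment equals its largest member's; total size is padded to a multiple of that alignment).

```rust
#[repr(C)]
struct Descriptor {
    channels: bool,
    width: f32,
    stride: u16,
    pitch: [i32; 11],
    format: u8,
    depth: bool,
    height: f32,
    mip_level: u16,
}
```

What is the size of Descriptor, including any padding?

channels at 0 (size 1, align 1) → ends 1
pad 3 to align 4 for width
width at 4 (size 4, align 4) → ends 8
stride at 8 (size 2, align 2) → ends 10
pad 2 to align 4 for pitch
pitch at 12 (size 44, align 4) → ends 56
format at 56 (size 1, align 1) → ends 57
depth at 57 (size 1, align 1) → ends 58
pad 2 to align 4 for height
height at 60 (size 4, align 4) → ends 64
mip_level at 64 (size 2, align 2) → ends 66
tail pad 2 to reach multiple of 4
total 68 bytes, alignment 4

68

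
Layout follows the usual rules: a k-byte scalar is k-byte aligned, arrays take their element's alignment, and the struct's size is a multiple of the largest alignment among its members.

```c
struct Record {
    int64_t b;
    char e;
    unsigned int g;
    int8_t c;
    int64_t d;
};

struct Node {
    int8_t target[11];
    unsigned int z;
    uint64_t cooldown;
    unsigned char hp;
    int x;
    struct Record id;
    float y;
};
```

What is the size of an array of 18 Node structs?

Record: 0..8  b  (8B, 8-aligned); 8..9  e  (1B, 1-aligned); 9..12  -- padding (3B); 12..16  g  (4B, 4-aligned); 16..17  c  (1B, 1-aligned); 17..24  -- padding (7B); 24..32  d  (8B, 8-aligned); sizeof = 32, alignof = 8
0..11  target  (11B, 1-aligned)
11..12  -- padding (1B)
12..16  z  (4B, 4-aligned)
16..24  cooldown  (8B, 8-aligned)
24..25  hp  (1B, 1-aligned)
25..28  -- padding (3B)
28..32  x  (4B, 4-aligned)
32..64  id  (32B, 8-aligned)
64..68  y  (4B, 4-aligned)
68..72  -- tail padding (4B)
sizeof = 72, alignof = 8
array of 18: 18 × 72 = 1296

1296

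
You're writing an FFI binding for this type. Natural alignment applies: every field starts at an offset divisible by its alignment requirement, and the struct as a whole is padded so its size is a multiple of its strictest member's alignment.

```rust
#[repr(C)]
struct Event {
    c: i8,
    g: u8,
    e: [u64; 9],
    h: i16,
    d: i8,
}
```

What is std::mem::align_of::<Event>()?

8

member alignments: c=1, g=1, e=8, h=2, d=1
max = 8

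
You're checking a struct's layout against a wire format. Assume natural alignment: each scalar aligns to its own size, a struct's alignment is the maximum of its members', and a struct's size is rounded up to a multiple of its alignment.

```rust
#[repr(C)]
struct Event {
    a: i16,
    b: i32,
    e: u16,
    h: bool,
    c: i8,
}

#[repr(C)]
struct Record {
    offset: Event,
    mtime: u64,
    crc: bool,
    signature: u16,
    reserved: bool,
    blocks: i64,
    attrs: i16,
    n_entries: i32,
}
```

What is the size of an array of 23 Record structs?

Event: @0: a [2B, align 2] → 2; +2 pad (align 4); @4: b [4B, align 4] → 8; @8: e [2B, align 2] → 10; @10: h [1B, align 1] → 11; @11: c [1B, align 1] → 12; size 12, align 4
@0: offset [12B, align 4] → 12
+4 pad (align 8)
@16: mtime [8B, align 8] → 24
@24: crc [1B, align 1] → 25
+1 pad (align 2)
@26: signature [2B, align 2] → 28
@28: reserved [1B, align 1] → 29
+3 pad (align 8)
@32: blocks [8B, align 8] → 40
@40: attrs [2B, align 2] → 42
+2 pad (align 4)
@44: n_entries [4B, align 4] → 48
size 48, align 8
array of 23: 23 × 48 = 1104

1104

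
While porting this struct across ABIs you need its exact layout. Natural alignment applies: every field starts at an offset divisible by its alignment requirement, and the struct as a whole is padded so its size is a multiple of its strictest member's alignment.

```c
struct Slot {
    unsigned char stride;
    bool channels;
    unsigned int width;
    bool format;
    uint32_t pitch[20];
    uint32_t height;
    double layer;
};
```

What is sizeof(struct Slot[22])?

0..1  stride  (1B, 1-aligned)
1..2  channels  (1B, 1-aligned)
2..4  -- padding (2B)
4..8  width  (4B, 4-aligned)
8..9  format  (1B, 1-aligned)
9..12  -- padding (3B)
12..92  pitch  (80B, 4-aligned)
92..96  height  (4B, 4-aligned)
96..104  layer  (8B, 8-aligned)
sizeof = 104, alignof = 8
array of 22: 22 × 104 = 2288

2288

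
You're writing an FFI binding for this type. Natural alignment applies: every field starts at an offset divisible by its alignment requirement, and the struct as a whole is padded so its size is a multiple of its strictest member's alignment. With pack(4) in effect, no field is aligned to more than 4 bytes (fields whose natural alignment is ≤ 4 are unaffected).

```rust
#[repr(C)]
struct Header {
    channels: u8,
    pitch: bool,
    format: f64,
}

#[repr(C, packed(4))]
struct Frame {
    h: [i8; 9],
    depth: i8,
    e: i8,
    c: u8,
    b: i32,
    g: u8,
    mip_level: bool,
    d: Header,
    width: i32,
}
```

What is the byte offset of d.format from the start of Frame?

28

Header: channels at 0 (size 1, align 1) → ends 1; pitch at 1 (size 1, align 1) → ends 2; pad 6 to align 8 for format; format at 8 (size 8, align 8) → ends 16; total 16 bytes, alignment 8
h at 0 (size 9, align 1) → ends 9
depth at 9 (size 1, align 1) → ends 10
e at 10 (size 1, align 1) → ends 11
c at 11 (size 1, align 1) → ends 12
b at 12 (size 4, align 4) → ends 16
g at 16 (size 1, align 1) → ends 17
mip_level at 17 (size 1, align 1) → ends 18
pad 2 to align 4 for d
d at 20 (size 16, align 4) → ends 36
within Header: format at 8
20 + 8 = 28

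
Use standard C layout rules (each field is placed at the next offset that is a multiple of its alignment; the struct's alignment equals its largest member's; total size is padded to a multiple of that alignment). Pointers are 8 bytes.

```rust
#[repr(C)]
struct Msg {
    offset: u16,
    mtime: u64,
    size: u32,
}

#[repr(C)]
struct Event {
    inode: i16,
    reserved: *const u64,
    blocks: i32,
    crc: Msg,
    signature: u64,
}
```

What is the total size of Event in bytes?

56

Msg: @0: offset [2B, align 2] → 2; +6 pad (align 8); @8: mtime [8B, align 8] → 16; @16: size [4B, align 4] → 20; +4 tail pad (align 8); size 24, align 8
@0: inode [2B, align 2] → 2
+6 pad (align 8)
@8: reserved [8B, align 8] → 16
@16: blocks [4B, align 4] → 20
+4 pad (align 8)
@24: crc [24B, align 8] → 48
@48: signature [8B, align 8] → 56
size 56, align 8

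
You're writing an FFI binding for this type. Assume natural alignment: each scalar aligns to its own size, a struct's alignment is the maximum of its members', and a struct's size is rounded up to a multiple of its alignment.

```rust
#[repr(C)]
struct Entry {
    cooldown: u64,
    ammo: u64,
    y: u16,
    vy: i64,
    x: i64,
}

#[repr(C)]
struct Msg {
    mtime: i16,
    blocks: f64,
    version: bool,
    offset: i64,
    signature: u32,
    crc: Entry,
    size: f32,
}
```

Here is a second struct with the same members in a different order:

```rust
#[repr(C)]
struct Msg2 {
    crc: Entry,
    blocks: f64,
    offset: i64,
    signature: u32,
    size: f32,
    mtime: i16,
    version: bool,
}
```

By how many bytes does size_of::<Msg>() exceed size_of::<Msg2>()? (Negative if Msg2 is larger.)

Entry: 0..8  cooldown  (8B, 8-aligned); 8..16  ammo  (8B, 8-aligned); 16..18  y  (2B, 2-aligned); 18..24  -- padding (6B); 24..32  vy  (8B, 8-aligned); 32..40  x  (8B, 8-aligned); sizeof = 40, alignof = 8
0..2  mtime  (2B, 2-aligned)
2..8  -- padding (6B)
8..16  blocks  (8B, 8-aligned)
16..17  version  (1B, 1-aligned)
17..24  -- padding (7B)
24..32  offset  (8B, 8-aligned)
32..36  signature  (4B, 4-aligned)
36..40  -- padding (4B)
40..80  crc  (40B, 8-aligned)
80..84  size  (4B, 4-aligned)
84..88  -- tail padding (4B)
sizeof = 88, alignof = 8
— Msg2 —
0..40  crc  (40B, 8-aligned)
40..48  blocks  (8B, 8-aligned)
48..56  offset  (8B, 8-aligned)
56..60  signature  (4B, 4-aligned)
60..64  size  (4B, 4-aligned)
64..66  mtime  (2B, 2-aligned)
66..67  version  (1B, 1-aligned)
67..72  -- tail padding (5B)
sizeof = 72, alignof = 8
88 − 72 = 16

16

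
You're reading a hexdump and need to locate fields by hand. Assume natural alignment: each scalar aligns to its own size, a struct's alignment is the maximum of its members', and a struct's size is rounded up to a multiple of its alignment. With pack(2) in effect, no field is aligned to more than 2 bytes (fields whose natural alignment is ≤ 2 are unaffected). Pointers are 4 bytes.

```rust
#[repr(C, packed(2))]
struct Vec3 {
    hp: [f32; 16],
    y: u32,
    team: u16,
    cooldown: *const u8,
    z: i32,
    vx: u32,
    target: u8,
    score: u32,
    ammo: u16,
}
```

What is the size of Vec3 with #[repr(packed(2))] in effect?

90

@0: hp [64B, align 2] → 64
@64: y [4B, align 2] → 68
@68: team [2B, align 2] → 70
@70: cooldown [4B, align 2] → 74
@74: z [4B, align 2] → 78
@78: vx [4B, align 2] → 82
@82: target [1B, align 1] → 83
+1 pad (align 2)
@84: score [4B, align 2] → 88
@88: ammo [2B, align 2] → 90
size 90, align 2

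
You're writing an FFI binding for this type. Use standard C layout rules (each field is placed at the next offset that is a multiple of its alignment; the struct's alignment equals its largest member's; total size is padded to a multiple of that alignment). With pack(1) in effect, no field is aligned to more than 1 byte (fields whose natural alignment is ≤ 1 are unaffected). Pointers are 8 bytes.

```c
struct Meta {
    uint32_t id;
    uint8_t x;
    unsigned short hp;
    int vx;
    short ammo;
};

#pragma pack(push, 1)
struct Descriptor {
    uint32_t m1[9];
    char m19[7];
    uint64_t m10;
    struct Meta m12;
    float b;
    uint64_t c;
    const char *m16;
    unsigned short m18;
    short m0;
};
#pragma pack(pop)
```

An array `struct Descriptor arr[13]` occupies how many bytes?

1183

Meta: @0: id [4B, align 4] → 4; @4: x [1B, align 1] → 5; +1 pad (align 2); @6: hp [2B, align 2] → 8; @8: vx [4B, align 4] → 12; @12: ammo [2B, align 2] → 14; +2 tail pad (align 4); size 16, align 4
@0: m1 [36B, align 1] → 36
@36: m19 [7B, align 1] → 43
@43: m10 [8B, align 1] → 51
@51: m12 [16B, align 1] → 67
@67: b [4B, align 1] → 71
@71: c [8B, align 1] → 79
@79: m16 [8B, align 1] → 87
@87: m18 [2B, align 1] → 89
@89: m0 [2B, align 1] → 91
size 91, align 1
array of 13: 13 × 91 = 1183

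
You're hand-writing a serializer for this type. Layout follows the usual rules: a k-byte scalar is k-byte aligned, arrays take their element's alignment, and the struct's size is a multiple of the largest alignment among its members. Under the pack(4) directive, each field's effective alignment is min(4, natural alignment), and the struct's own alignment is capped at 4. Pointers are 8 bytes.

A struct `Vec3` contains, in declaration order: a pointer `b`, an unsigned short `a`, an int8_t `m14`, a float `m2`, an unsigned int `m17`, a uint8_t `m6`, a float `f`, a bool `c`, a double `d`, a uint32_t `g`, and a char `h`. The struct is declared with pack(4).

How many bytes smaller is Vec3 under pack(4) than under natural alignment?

natural layout:
  0..8  b  (8B, 8-aligned)
  8..10  a  (2B, 2-aligned)
  10..11  m14  (1B, 1-aligned)
  11..12  -- padding (1B)
  12..16  m2  (4B, 4-aligned)
  16..20  m17  (4B, 4-aligned)
  20..21  m6  (1B, 1-aligned)
  21..24  -- padding (3B)
  24..28  f  (4B, 4-aligned)
  28..29  c  (1B, 1-aligned)
  29..32  -- padding (3B)
  32..40  d  (8B, 8-aligned)
  40..44  g  (4B, 4-aligned)
  44..45  h  (1B, 1-aligned)
  45..48  -- tail padding (3B)
  sizeof = 48, alignof = 8
packed(4) layout:
  0..8  b  (8B, 4-aligned)
  8..10  a  (2B, 2-aligned)
  10..11  m14  (1B, 1-aligned)
  11..12  -- padding (1B)
  12..16  m2  (4B, 4-aligned)
  16..20  m17  (4B, 4-aligned)
  20..21  m6  (1B, 1-aligned)
  21..24  -- padding (3B)
  24..28  f  (4B, 4-aligned)
  28..29  c  (1B, 1-aligned)
  29..32  -- padding (3B)
  32..40  d  (8B, 4-aligned)
  40..44  g  (4B, 4-aligned)
  44..45  h  (1B, 1-aligned)
  45..48  -- tail padding (3B)
  sizeof = 48, alignof = 4
48 − 48 = 0

0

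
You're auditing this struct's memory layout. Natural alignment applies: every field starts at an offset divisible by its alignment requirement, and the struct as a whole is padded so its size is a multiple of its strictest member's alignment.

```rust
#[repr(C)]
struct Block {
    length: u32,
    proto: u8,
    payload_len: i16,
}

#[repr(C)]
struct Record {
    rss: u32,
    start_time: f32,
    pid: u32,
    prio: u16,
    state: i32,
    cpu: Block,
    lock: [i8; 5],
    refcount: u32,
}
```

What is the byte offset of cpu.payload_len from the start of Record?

Block: @0: length [4B, align 4] → 4; @4: proto [1B, align 1] → 5; +1 pad (align 2); @6: payload_len [2B, align 2] → 8; size 8, align 4
@0: rss [4B, align 4] → 4
@4: start_time [4B, align 4] → 8
@8: pid [4B, align 4] → 12
@12: prio [2B, align 2] → 14
+2 pad (align 4)
@16: state [4B, align 4] → 20
@20: cpu [8B, align 4] → 28
within Block: payload_len at 6
20 + 6 = 26

26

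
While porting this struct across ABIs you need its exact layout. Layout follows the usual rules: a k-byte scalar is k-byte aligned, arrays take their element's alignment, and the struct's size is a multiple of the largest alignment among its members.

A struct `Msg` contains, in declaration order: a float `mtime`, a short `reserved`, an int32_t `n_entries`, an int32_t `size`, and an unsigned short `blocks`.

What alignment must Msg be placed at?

4

member alignments: mtime=4, reserved=2, n_entries=4, size=4, blocks=2
max = 4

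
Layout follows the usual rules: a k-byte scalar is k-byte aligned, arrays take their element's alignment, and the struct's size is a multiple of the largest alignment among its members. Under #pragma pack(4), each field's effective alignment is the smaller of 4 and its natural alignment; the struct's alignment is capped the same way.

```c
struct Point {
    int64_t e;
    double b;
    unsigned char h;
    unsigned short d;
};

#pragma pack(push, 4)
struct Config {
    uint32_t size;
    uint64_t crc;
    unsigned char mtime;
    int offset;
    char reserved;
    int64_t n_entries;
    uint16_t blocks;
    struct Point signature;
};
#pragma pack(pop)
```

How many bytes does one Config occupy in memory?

60

Point: 0..8  e  (8B, 8-aligned); 8..16  b  (8B, 8-aligned); 16..17  h  (1B, 1-aligned); 17..18  -- padding (1B); 18..20  d  (2B, 2-aligned); 20..24  -- tail padding (4B); sizeof = 24, alignof = 8
0..4  size  (4B, 4-aligned)
4..12  crc  (8B, 4-aligned)
12..13  mtime  (1B, 1-aligned)
13..16  -- padding (3B)
16..20  offset  (4B, 4-aligned)
20..21  reserved  (1B, 1-aligned)
21..24  -- padding (3B)
24..32  n_entries  (8B, 4-aligned)
32..34  blocks  (2B, 2-aligned)
34..36  -- padding (2B)
36..60  signature  (24B, 4-aligned)
sizeof = 60, alignof = 4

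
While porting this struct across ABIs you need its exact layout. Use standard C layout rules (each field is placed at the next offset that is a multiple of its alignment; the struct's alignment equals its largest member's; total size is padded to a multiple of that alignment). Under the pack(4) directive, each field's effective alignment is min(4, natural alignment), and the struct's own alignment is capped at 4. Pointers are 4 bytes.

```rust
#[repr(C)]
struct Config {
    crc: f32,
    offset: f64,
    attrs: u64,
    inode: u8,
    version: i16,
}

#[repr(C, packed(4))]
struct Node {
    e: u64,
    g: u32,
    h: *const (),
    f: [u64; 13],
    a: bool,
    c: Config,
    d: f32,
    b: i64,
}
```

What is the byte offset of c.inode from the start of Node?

Config: 0..4  crc  (4B, 4-aligned); 4..8  -- padding (4B); 8..16  offset  (8B, 8-aligned); 16..24  attrs  (8B, 8-aligned); 24..25  inode  (1B, 1-aligned); 25..26  -- padding (1B); 26..28  version  (2B, 2-aligned); 28..32  -- tail padding (4B); sizeof = 32, alignof = 8
0..8  e  (8B, 4-aligned)
8..12  g  (4B, 4-aligned)
12..16  h  (4B, 4-aligned)
16..120  f  (104B, 4-aligned)
120..121  a  (1B, 1-aligned)
121..124  -- padding (3B)
124..156  c  (32B, 4-aligned)
within Config: inode at 24
124 + 24 = 148

148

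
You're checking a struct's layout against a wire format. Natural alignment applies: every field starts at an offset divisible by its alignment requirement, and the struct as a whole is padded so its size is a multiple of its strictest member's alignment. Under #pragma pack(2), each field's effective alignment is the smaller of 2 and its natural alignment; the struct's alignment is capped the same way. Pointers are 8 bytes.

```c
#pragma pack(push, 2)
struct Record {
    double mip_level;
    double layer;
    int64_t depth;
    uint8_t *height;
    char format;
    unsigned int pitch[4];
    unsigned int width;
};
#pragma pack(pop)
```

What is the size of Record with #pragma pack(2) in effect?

54

mip_level at 0 (size 8, align 2) → ends 8
layer at 8 (size 8, align 2) → ends 16
depth at 16 (size 8, align 2) → ends 24
height at 24 (size 8, align 2) → ends 32
format at 32 (size 1, align 1) → ends 33
pad 1 to align 2 for pitch
pitch at 34 (size 16, align 2) → ends 50
width at 50 (size 4, align 2) → ends 54
total 54 bytes, alignment 2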